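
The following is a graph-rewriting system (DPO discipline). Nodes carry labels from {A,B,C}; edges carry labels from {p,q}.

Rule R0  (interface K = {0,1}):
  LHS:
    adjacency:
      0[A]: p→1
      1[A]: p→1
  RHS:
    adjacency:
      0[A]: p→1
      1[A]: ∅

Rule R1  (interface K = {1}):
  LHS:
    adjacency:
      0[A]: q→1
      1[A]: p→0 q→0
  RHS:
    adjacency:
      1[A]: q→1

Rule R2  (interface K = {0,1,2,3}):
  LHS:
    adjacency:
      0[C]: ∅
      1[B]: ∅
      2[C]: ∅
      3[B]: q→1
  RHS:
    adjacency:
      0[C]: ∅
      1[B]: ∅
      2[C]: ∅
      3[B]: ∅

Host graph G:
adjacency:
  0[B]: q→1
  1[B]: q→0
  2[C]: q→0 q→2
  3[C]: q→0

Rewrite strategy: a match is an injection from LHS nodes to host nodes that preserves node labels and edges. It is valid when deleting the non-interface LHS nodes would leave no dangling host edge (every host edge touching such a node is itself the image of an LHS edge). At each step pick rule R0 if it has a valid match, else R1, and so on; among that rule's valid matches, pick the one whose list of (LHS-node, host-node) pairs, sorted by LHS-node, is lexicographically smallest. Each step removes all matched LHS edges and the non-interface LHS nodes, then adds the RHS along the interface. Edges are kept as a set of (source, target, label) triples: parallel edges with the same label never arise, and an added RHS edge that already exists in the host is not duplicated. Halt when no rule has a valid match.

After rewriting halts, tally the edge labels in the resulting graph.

start.  V:4 E:5  edges: 0-q->1 1-q->0 2-q->0 2-q->2 3-q->0
1. fire R2 via {0↦2, 1↦0, 2↦3, 3↦1}  →  V:4 E:4  edges: 0-q->1 2-q->0 2-q->2 3-q->0
2. fire R2 via {0↦2, 1↦1, 2↦3, 3↦0}  →  V:4 E:3  edges: 2-q->0 2-q->2 3-q->0
normal form: no rule applies after step 2
NF edges: [(2, 0, 'q'), (2, 2, 'q'), (3, 0, 'q')]

Answer: q:3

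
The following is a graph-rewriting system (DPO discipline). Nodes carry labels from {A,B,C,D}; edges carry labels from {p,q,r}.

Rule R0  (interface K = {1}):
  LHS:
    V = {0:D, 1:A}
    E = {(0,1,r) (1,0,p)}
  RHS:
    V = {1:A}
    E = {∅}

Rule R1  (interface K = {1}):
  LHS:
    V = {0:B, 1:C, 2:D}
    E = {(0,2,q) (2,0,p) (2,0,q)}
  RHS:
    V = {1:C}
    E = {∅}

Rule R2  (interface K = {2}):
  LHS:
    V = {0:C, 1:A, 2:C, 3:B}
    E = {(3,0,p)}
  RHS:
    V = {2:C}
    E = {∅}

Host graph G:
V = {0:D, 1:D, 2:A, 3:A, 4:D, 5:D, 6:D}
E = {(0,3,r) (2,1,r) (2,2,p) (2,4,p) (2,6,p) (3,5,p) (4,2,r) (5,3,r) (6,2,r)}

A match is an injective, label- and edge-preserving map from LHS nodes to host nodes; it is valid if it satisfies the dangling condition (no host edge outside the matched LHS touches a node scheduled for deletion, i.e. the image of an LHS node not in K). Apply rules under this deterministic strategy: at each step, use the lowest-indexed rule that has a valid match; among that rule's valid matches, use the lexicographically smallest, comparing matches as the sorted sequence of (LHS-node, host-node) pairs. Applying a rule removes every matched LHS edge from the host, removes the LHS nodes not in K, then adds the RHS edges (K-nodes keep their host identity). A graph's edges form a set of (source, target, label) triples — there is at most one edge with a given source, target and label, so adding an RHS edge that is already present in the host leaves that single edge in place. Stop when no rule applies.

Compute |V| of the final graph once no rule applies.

[0] host  ⇒  7 nodes, 9 edges  {0-r->3 2-r->1 2-p->2 2-p->4 2-p->6 3-p->5 4-r->2 5-r->3 6-r->2}
[1] R0 @ {0↦4, 1↦2}  ⇒  6 nodes, 7 edges  {0-r->3 2-r->1 2-p->2 2-p->6 3-p->5 5-r->3 6-r->2}
[2] R0 @ {0↦5, 1↦3}  ⇒  5 nodes, 5 edges  {0-r->3 2-r->1 2-p->2 2-p->6 6-r->2}
[3] R0 @ {0↦6, 1↦2}  ⇒  4 nodes, 3 edges  {0-r->3 2-r->1 2-p->2}
final graph: no rule applies after step 3
NF nodes: {0:D, 1:D, 2:A, 3:A}

Answer: 4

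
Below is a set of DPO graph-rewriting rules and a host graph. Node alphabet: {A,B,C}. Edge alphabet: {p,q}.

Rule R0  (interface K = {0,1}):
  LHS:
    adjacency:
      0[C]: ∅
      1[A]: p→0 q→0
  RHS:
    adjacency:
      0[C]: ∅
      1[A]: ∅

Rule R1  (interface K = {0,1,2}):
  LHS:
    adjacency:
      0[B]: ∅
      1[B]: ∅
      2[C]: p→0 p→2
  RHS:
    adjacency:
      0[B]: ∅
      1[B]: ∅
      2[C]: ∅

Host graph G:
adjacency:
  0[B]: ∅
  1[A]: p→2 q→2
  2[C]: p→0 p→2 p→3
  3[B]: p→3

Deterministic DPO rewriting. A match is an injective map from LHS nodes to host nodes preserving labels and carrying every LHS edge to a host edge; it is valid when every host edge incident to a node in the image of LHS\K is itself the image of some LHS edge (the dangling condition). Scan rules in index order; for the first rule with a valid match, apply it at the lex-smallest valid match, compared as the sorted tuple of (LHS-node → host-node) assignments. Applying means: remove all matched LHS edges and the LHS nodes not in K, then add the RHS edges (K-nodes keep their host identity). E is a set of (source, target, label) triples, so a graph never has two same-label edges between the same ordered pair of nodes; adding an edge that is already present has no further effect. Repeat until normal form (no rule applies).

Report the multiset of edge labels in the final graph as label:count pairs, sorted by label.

start.  V:4 E:6  edges: 1-p->2 1-q->2 2-p->0 2-p->2 2-p->3 3-p->3
1. fire R0 via {0↦2, 1↦1}  →  V:4 E:4  edges: 2-p->0 2-p->2 2-p->3 3-p->3
2. fire R1 via {0↦0, 1↦3, 2↦2}  →  V:4 E:2  edges: 2-p->3 3-p->3
normal form: no rule applies after step 2
NF edges: [(2, 3, 'p'), (3, 3, 'p')]

Answer: p:2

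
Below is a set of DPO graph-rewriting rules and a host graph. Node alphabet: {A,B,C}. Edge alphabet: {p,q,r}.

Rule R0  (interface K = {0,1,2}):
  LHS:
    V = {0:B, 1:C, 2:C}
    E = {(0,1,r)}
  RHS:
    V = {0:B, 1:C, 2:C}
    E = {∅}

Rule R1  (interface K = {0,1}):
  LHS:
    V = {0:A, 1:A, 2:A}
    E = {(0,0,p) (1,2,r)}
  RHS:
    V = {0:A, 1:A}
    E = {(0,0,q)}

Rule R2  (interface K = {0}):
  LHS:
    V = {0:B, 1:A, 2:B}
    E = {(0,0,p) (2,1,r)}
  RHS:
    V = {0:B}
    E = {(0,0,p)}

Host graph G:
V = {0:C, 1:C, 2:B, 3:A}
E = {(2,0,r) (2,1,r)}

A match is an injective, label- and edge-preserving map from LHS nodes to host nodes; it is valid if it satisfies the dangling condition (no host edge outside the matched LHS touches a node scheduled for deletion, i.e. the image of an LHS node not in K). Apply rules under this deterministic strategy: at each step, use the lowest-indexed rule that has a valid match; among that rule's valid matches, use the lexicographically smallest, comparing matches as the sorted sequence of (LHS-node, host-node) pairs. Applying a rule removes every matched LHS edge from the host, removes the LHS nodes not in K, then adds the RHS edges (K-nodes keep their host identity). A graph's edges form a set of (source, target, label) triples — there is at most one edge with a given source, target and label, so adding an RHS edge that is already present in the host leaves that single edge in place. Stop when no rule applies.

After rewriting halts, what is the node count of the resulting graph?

start.  V:4 E:2  edges: 2-r->0 2-r->1
1. fire R0 via {0↦2, 1↦0, 2↦1}  →  V:4 E:1  edges: 2-r->1
2. fire R0 via {0↦2, 1↦1, 2↦0}  →  V:4 E:0  edges: ∅
final graph: no rule applies after step 2
NF nodes: {0:C, 1:C, 2:B, 3:A}

Answer: 4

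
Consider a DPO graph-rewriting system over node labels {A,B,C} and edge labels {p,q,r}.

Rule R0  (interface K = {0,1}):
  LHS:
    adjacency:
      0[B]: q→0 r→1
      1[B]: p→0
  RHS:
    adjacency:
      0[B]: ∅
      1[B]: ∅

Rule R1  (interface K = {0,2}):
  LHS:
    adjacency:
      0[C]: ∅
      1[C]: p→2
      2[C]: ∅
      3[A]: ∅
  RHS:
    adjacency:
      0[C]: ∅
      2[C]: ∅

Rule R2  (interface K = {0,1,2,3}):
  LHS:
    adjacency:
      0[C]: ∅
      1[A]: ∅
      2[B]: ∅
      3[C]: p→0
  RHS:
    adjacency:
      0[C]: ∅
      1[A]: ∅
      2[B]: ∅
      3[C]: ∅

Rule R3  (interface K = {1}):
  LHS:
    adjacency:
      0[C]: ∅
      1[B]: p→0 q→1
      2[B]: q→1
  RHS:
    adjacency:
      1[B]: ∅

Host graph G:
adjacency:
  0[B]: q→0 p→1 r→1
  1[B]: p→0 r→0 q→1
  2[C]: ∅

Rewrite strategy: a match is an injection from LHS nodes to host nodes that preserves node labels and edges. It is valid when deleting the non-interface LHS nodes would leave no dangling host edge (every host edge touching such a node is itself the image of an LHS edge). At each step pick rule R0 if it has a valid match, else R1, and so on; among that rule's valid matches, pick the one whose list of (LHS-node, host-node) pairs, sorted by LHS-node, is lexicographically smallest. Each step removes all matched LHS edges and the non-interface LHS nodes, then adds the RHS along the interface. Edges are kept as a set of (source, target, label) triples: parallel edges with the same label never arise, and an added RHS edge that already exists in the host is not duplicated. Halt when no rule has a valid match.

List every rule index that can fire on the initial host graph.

R0: 2 valid matches — {0↦0, 1↦1}, {0↦1, 1↦0}
R1: no valid match — LHS pattern not found
R2: no valid match — LHS pattern not found
R3: no valid match — LHS pattern not found

Answer: [R0]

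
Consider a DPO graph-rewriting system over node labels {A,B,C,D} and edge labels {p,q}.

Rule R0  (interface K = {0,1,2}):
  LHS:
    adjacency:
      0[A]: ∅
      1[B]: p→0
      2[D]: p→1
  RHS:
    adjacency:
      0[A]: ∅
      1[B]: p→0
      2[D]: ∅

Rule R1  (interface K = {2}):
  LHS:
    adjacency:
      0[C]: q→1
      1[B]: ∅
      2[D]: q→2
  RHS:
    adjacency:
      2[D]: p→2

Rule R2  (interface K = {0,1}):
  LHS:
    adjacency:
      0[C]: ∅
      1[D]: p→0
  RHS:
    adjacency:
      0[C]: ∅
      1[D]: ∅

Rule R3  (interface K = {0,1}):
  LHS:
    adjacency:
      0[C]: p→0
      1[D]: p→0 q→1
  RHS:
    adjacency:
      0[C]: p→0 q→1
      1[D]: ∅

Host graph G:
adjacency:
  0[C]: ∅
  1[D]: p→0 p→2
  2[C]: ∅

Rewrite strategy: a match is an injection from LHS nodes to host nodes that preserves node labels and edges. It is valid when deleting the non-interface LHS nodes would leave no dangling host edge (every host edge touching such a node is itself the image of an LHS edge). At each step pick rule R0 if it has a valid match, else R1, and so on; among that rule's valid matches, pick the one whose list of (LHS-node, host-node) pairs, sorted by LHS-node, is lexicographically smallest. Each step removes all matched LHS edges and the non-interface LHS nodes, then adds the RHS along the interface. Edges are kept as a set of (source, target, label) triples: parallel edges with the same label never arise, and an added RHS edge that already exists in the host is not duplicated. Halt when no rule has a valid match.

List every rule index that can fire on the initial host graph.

Answer: [R2]

Rewrite trace:
R0: no valid match — LHS pattern not found
R1: no valid match — LHS pattern not found
R2: 2 valid matches — {0↦0, 1↦1}, {0↦2, 1↦1}
R3: no valid match — LHS pattern not found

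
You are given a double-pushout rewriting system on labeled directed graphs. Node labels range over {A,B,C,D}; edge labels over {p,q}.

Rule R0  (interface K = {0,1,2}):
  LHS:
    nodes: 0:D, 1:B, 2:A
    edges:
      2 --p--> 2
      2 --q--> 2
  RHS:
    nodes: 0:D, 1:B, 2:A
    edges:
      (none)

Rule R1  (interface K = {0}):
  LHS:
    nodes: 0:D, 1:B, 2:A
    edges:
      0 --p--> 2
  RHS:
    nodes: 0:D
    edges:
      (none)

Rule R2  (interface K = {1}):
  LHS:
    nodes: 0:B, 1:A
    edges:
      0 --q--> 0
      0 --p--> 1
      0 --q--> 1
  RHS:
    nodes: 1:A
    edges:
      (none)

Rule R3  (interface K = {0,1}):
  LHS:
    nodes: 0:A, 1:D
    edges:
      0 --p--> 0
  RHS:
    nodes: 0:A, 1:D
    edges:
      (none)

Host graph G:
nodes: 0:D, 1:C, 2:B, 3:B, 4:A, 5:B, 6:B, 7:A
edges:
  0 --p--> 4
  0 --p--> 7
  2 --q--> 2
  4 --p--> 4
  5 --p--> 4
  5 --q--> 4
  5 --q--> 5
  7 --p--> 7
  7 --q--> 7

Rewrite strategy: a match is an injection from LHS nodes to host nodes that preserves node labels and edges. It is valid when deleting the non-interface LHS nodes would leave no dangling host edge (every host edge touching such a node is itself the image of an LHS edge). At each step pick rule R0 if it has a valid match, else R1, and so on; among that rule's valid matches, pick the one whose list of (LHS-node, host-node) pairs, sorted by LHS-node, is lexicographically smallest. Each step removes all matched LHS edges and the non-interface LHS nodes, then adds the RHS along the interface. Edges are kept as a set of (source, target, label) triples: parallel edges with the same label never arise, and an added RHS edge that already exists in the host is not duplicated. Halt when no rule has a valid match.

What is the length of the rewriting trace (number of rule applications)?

Answer: 5

Derivation:
start.  V:8 E:9  edges: 0-p->4 0-p->7 2-q->2 4-p->4 5-p->4 5-q->4 5-q->5 7-p->7 7-q->7
1. fire R0 via {0↦0, 1↦2, 2↦7}  →  V:8 E:7  edges: 0-p->4 0-p->7 2-q->2 4-p->4 5-p->4 5-q->4 5-q->5
2. fire R1 via {0↦0, 1↦3, 2↦7}  →  V:6 E:6  edges: 0-p->4 2-q->2 4-p->4 5-p->4 5-q->4 5-q->5
3. fire R2 via {0↦5, 1↦4}  →  V:5 E:3  edges: 0-p->4 2-q->2 4-p->4
4. fire R3 via {0↦4, 1↦0}  →  V:5 E:2  edges: 0-p->4 2-q->2
5. fire R1 via {0↦0, 1↦6, 2↦4}  →  V:3 E:1  edges: 2-q->2
halt: no rule applies after step 5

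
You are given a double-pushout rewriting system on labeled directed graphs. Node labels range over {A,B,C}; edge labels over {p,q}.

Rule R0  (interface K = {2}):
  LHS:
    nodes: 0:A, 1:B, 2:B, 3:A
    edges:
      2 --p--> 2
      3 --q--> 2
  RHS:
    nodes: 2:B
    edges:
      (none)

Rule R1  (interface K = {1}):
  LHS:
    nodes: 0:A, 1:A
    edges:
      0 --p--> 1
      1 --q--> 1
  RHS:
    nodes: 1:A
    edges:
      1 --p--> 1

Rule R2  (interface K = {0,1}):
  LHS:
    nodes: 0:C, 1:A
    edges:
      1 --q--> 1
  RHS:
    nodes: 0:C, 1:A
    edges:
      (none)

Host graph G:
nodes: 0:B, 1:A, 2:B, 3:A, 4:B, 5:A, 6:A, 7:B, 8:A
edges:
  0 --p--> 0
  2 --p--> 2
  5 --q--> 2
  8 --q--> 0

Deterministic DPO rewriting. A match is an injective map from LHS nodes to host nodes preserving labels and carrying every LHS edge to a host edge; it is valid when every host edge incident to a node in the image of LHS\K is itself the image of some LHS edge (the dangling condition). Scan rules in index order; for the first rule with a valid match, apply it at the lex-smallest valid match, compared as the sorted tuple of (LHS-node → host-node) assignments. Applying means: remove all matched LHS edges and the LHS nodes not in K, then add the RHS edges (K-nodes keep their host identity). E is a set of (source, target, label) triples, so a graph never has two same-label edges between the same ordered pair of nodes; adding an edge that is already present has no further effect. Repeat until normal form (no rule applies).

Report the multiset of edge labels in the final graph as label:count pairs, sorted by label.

Answer: (no edges)

Rewrite trace:
[0] host  ⇒  9 nodes, 4 edges  {0-p->0 2-p->2 5-q->2 8-q->0}
[1] R0 @ {0↦1, 1↦4, 2↦0, 3↦8}  ⇒  6 nodes, 2 edges  {2-p->2 5-q->2}
[2] R0 @ {0↦3, 1↦0, 2↦2, 3↦5}  ⇒  3 nodes, 0 edges  {∅}
normal form: no rule applies after step 2
NF edges: []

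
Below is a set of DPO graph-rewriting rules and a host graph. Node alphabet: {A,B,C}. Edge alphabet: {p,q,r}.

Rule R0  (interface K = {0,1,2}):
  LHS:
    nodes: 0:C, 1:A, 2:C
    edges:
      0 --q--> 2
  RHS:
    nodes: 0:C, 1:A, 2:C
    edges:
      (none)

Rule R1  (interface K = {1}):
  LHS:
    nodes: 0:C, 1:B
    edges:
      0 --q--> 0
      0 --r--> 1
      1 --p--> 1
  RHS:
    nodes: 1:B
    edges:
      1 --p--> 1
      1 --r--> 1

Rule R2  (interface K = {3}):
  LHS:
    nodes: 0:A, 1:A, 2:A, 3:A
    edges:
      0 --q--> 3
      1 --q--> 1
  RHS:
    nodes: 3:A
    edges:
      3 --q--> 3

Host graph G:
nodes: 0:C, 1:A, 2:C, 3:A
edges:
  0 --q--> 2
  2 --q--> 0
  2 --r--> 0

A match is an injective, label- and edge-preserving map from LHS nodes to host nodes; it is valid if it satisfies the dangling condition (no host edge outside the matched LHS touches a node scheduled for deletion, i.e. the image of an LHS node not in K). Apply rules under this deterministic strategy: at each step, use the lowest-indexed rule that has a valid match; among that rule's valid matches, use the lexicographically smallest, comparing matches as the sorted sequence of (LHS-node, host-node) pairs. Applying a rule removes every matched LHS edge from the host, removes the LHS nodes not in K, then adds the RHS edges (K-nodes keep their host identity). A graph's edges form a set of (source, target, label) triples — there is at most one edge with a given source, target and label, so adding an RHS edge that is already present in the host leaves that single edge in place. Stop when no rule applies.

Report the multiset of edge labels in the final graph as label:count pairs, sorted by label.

initial: |V|=4 |E|=3  E = 0-q->2 2-q->0 2-r->0
step 1: apply R0 at {0↦0, 1↦1, 2↦2}  → |V|=4 |E|=2  E = 2-q->0 2-r->0
step 2: apply R0 at {0↦2, 1↦1, 2↦0}  → |V|=4 |E|=1  E = 2-r->0
halt: no rule applies after step 2
NF edges: [(2, 0, 'r')]

Answer: r:1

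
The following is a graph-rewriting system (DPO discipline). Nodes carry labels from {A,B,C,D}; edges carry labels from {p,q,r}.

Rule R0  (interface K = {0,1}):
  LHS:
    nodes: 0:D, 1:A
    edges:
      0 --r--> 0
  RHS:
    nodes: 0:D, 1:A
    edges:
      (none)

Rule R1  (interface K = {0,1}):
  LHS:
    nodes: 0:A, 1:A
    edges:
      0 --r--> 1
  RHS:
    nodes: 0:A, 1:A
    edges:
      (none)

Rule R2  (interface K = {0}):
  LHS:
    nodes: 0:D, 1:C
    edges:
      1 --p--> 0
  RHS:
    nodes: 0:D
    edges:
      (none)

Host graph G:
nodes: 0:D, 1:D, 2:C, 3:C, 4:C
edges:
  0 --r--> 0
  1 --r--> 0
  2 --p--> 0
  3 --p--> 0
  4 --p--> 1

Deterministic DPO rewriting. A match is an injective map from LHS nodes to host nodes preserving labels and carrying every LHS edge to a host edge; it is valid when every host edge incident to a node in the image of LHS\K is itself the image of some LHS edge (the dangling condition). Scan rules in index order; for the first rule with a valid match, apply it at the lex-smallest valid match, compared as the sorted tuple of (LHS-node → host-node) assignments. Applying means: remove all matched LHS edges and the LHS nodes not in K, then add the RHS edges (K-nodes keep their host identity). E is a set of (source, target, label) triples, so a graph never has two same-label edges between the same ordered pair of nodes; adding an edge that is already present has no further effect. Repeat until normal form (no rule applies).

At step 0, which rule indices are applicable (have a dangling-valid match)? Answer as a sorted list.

Answer: [R2]

Steps:
R0: no valid match — LHS pattern not found
R1: no valid match — LHS pattern not found
R2: 3 valid matches — {0↦0, 1↦2}, {0↦0, 1↦3}, {0↦1, 1↦4}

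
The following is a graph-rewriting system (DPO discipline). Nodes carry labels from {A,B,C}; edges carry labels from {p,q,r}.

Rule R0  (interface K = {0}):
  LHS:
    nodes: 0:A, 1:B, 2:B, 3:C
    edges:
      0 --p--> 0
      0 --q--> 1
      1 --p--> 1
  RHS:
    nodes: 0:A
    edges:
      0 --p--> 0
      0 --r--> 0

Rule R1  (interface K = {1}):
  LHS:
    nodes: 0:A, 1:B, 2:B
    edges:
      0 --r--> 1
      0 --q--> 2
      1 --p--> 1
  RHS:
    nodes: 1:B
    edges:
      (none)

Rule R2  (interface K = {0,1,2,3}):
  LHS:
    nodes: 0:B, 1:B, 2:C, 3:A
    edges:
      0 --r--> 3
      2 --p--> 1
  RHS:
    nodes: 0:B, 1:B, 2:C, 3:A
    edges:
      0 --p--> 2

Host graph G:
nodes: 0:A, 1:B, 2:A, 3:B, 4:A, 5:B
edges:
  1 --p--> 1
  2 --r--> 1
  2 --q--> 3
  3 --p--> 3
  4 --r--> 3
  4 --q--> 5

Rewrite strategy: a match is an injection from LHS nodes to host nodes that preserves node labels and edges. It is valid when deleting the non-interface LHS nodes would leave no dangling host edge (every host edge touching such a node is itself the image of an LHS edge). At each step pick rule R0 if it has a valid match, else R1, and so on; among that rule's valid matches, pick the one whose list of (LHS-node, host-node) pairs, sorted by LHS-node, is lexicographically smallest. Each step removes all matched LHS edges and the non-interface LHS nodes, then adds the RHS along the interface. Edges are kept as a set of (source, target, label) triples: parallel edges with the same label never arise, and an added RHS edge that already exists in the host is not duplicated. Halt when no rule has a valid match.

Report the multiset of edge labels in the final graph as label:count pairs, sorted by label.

Answer: (no edges)

Derivation:
[0] host  ⇒  6 nodes, 6 edges  {1-p->1 2-r->1 2-q->3 3-p->3 4-r->3 4-q->5}
[1] R1 @ {0↦4, 1↦3, 2↦5}  ⇒  4 nodes, 3 edges  {1-p->1 2-r->1 2-q->3}
[2] R1 @ {0↦2, 1↦1, 2↦3}  ⇒  2 nodes, 0 edges  {∅}
final graph: no rule applies after step 2
NF edges: []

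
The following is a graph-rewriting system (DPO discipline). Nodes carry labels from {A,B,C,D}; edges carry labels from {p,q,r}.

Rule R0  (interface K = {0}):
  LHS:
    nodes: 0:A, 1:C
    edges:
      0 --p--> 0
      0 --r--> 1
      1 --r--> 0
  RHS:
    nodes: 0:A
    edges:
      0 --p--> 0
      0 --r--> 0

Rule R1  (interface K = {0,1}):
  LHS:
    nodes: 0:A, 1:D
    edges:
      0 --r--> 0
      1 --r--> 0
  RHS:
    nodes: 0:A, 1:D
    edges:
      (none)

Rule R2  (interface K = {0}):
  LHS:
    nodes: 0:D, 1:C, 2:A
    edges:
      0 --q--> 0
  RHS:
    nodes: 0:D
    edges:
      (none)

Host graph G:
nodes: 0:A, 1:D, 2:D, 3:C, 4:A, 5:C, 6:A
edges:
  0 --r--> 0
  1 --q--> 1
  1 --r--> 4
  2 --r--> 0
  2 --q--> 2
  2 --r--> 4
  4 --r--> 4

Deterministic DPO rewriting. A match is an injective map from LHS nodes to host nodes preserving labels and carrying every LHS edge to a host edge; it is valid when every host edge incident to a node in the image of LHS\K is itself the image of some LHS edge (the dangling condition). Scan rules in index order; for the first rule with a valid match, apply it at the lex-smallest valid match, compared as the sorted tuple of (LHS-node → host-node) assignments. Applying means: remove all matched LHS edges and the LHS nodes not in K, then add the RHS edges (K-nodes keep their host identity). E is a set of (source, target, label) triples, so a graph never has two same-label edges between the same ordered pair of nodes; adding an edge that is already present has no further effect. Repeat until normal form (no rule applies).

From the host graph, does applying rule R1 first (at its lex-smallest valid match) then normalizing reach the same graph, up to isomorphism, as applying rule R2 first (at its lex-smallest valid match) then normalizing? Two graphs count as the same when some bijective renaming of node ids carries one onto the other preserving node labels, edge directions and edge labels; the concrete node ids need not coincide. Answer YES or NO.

branch R1-first: apply at {0↦0, 1↦2} → |E|=5, then 3 more step(s) → NF |V|=3 |E|=1 V={1:D, 2:D, 4:A} E=2-r->4
branch R2-first: apply at {0↦1, 1↦3, 2↦6} → |E|=6, then 3 more step(s) → NF |V|=3 |E|=1 V={1:D, 2:D, 4:A} E=2-r->4
graphs isomorphic (equal up to label-preserving node renaming)

Answer: YES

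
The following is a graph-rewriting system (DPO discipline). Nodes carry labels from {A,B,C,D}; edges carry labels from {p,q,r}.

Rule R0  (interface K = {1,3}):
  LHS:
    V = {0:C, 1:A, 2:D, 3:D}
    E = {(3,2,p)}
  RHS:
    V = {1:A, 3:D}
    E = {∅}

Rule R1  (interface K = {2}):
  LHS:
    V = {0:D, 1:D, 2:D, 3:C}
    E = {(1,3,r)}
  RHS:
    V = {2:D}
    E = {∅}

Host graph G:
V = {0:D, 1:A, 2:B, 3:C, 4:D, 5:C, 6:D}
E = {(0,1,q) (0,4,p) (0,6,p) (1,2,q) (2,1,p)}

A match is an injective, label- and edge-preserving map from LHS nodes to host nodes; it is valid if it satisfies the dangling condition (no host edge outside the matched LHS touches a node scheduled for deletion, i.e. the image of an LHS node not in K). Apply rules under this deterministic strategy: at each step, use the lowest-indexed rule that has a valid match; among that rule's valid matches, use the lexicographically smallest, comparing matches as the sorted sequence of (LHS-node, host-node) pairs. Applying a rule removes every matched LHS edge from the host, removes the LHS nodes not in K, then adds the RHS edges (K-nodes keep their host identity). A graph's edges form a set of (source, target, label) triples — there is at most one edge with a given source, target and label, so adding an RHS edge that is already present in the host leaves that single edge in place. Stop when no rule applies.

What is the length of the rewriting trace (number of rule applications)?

initial: |V|=7 |E|=5  E = 0-q->1 0-p->4 0-p->6 1-q->2 2-p->1
step 1: apply R0 at {0↦3, 1↦1, 2↦4, 3↦0}  → |V|=5 |E|=4  E = 0-q->1 0-p->6 1-q->2 2-p->1
step 2: apply R0 at {0↦5, 1↦1, 2↦6, 3↦0}  → |V|=3 |E|=3  E = 0-q->1 1-q->2 2-p->1
final graph: no rule applies after step 2

Answer: 2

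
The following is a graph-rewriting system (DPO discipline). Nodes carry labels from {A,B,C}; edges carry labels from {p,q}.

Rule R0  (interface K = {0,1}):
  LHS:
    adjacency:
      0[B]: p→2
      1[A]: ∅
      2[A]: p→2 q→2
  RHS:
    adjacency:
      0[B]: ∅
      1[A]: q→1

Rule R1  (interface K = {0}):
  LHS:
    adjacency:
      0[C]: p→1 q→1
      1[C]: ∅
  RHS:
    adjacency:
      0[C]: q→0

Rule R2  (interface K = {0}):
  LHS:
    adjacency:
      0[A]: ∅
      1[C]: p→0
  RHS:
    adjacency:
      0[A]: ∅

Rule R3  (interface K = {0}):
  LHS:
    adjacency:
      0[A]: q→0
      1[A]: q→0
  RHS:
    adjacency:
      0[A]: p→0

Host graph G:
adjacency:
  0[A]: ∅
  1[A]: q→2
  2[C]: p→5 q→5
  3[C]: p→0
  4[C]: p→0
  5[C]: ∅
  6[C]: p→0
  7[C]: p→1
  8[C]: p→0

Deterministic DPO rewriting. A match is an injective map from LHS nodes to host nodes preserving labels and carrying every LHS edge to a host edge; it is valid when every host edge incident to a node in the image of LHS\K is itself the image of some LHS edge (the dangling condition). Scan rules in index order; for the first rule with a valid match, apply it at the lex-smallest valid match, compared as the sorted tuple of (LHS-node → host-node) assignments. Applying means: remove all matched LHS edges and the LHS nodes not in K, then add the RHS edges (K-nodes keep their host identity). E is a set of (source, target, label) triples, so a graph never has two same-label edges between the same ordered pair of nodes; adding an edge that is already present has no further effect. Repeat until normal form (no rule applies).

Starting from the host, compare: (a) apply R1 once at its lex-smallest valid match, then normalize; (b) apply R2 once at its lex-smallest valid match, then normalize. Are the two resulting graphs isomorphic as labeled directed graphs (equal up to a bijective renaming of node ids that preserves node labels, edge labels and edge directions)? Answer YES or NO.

Answer: YES

Derivation:
branch R1-first: apply at {0↦2, 1↦5} → |E|=7, then 5 more step(s) → NF |V|=3 |E|=2 V={0:A, 1:A, 2:C} E=1-q->2 2-q->2
branch R2-first: apply at {0↦0, 1↦3} → |E|=7, then 5 more step(s) → NF |V|=3 |E|=2 V={0:A, 1:A, 2:C} E=1-q->2 2-q->2
graphs isomorphic (equal up to label-preserving node renaming)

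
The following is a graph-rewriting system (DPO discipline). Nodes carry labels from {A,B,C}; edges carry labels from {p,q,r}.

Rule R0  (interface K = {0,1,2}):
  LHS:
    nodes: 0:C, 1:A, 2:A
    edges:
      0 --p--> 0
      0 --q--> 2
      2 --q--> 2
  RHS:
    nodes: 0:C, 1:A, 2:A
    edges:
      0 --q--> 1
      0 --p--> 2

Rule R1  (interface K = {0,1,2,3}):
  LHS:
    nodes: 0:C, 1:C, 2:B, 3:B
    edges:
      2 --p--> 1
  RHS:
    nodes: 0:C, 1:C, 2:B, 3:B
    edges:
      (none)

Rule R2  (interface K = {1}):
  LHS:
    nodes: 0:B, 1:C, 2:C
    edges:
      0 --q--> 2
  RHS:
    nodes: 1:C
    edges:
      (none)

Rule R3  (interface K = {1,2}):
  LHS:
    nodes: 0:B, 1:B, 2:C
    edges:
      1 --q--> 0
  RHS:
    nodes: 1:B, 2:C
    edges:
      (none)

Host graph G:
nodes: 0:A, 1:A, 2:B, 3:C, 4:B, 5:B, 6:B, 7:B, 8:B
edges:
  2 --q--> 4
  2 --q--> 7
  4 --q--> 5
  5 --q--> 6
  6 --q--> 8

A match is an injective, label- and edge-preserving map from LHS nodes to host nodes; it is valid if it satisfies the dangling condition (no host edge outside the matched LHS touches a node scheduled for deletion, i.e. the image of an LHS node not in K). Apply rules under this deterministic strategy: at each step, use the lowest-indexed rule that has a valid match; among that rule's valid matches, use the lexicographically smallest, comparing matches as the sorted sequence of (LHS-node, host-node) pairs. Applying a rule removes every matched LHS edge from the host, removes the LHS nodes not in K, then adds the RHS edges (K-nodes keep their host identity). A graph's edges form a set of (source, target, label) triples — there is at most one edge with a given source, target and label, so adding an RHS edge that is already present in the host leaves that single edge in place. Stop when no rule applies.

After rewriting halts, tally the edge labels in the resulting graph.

initial: |V|=9 |E|=5  E = 2-q->4 2-q->7 4-q->5 5-q->6 6-q->8
step 1: apply R3 at {0↦7, 1↦2, 2↦3}  → |V|=8 |E|=4  E = 2-q->4 4-q->5 5-q->6 6-q->8
step 2: apply R3 at {0↦8, 1↦6, 2↦3}  → |V|=7 |E|=3  E = 2-q->4 4-q->5 5-q->6
step 3: apply R3 at {0↦6, 1↦5, 2↦3}  → |V|=6 |E|=2  E = 2-q->4 4-q->5
step 4: apply R3 at {0↦5, 1↦4, 2↦3}  → |V|=5 |E|=1  E = 2-q->4
step 5: apply R3 at {0↦4, 1↦2, 2↦3}  → |V|=4 |E|=0  E = ∅
final graph: no rule applies after step 5
NF edges: []

Answer: (no edges)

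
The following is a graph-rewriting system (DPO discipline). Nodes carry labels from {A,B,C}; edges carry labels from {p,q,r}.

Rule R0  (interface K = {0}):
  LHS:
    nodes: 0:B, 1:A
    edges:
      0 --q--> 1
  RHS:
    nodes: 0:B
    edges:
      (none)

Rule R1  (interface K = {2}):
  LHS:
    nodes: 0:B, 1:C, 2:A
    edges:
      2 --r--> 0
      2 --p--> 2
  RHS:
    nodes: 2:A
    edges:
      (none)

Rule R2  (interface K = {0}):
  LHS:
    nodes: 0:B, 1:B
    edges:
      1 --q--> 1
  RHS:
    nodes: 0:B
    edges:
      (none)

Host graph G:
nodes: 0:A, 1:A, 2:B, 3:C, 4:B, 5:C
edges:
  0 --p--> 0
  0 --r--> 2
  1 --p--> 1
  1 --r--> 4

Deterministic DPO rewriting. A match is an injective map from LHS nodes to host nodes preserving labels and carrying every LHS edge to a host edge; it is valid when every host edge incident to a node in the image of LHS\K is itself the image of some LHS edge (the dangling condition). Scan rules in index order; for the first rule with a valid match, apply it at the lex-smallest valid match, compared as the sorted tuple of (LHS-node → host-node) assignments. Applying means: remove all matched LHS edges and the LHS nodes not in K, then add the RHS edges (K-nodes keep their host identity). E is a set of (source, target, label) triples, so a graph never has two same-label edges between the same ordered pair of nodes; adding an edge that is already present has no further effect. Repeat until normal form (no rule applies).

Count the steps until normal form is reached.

start.  V:6 E:4  edges: 0-p->0 0-r->2 1-p->1 1-r->4
1. fire R1 via {0↦2, 1↦3, 2↦0}  →  V:4 E:2  edges: 1-p->1 1-r->4
2. fire R1 via {0↦4, 1↦5, 2↦1}  →  V:2 E:0  edges: ∅
normal form: no rule applies after step 2

Answer: 2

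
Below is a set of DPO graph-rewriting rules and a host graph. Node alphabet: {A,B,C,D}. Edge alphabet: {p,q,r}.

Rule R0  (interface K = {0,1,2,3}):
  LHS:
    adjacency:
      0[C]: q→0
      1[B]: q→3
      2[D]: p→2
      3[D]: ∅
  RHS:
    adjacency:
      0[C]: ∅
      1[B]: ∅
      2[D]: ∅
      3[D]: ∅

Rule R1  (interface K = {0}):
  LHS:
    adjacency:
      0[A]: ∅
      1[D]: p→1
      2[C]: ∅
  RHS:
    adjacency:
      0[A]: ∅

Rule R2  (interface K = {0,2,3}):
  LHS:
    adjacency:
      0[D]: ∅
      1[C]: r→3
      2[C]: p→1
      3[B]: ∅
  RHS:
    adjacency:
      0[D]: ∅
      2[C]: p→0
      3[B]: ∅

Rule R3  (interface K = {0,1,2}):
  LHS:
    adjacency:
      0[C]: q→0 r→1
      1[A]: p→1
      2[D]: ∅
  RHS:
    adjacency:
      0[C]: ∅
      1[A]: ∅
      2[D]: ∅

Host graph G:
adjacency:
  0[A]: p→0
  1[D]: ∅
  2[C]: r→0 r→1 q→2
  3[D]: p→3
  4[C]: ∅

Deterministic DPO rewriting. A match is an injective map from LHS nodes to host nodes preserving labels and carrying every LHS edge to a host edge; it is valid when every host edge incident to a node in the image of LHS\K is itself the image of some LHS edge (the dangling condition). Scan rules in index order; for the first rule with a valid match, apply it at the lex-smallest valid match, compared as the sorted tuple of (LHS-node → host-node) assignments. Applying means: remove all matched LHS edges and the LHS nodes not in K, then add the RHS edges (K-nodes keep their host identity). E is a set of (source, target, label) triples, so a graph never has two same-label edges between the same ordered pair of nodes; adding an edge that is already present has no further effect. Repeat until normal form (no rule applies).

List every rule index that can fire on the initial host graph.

R0: no valid match — LHS pattern not found
R1: 1 valid match — {0↦0, 1↦3, 2↦4}
R2: no valid match — LHS pattern not found
R3: 2 valid matches — {0↦2, 1↦0, 2↦1}, {0↦2, 1↦0, 2↦3}

Answer: [R1,R3]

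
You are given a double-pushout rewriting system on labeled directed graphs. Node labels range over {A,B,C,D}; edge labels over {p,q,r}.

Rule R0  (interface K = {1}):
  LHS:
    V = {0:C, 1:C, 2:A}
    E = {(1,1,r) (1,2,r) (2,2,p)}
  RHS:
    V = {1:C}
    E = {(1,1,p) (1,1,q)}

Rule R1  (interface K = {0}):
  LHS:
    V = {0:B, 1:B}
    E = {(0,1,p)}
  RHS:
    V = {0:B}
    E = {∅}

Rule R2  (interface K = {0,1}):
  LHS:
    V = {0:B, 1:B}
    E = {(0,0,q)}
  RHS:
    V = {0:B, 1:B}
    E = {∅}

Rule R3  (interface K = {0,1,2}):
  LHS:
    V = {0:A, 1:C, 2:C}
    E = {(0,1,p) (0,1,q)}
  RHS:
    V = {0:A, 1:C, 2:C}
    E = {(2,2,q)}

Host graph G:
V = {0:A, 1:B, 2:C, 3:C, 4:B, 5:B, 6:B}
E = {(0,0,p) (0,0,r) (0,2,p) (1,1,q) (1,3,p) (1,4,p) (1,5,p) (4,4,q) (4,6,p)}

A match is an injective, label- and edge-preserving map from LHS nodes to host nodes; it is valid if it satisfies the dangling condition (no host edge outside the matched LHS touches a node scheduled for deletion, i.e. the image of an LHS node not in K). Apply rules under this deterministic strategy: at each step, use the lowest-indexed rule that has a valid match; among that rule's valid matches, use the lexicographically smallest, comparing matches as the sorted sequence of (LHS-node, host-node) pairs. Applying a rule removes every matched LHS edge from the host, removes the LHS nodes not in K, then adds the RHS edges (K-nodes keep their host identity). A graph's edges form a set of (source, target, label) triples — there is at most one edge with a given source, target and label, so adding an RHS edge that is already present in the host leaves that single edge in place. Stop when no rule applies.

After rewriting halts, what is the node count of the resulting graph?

Answer: 4

Derivation:
initial: |V|=7 |E|=9  E = 0-p->0 0-r->0 0-p->2 1-q->1 1-p->3 1-p->4 1-p->5 4-q->4 4-p->6
step 1: apply R1 at {0↦1, 1↦5}  → |V|=6 |E|=8  E = 0-p->0 0-r->0 0-p->2 1-q->1 1-p->3 1-p->4 4-q->4 4-p->6
step 2: apply R1 at {0↦4, 1↦6}  → |V|=5 |E|=7  E = 0-p->0 0-r->0 0-p->2 1-q->1 1-p->3 1-p->4 4-q->4
step 3: apply R2 at {0↦1, 1↦4}  → |V|=5 |E|=6  E = 0-p->0 0-r->0 0-p->2 1-p->3 1-p->4 4-q->4
step 4: apply R2 at {0↦4, 1↦1}  → |V|=5 |E|=5  E = 0-p->0 0-r->0 0-p->2 1-p->3 1-p->4
step 5: apply R1 at {0↦1, 1↦4}  → |V|=4 |E|=4  E = 0-p->0 0-r->0 0-p->2 1-p->3
halt: no rule applies after step 5
NF nodes: {0:A, 1:B, 2:C, 3:C}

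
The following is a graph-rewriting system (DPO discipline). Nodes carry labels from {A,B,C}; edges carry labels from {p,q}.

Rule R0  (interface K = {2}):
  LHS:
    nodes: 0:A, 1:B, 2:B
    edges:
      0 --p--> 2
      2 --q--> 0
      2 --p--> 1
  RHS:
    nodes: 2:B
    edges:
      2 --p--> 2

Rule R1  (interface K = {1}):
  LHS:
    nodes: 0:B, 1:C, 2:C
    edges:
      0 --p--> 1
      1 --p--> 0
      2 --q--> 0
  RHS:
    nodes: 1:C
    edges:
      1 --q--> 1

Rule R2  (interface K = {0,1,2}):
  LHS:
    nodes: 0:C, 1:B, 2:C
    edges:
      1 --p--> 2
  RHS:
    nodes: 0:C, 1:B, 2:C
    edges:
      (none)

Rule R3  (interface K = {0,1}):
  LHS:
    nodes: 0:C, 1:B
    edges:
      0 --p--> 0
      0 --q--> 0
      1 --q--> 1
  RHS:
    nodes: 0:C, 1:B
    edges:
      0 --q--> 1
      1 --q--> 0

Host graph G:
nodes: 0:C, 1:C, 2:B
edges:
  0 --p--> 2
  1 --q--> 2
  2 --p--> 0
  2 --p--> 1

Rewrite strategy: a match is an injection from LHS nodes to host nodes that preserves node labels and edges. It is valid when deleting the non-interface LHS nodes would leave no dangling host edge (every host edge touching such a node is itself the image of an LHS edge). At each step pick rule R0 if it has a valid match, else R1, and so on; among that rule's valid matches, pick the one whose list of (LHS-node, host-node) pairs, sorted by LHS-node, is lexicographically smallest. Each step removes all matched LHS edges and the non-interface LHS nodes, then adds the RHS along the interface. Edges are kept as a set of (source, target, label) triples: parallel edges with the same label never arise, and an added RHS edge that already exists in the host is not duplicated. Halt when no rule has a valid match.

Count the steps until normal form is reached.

initial: |V|=3 |E|=4  E = 0-p->2 1-q->2 2-p->0 2-p->1
step 1: apply R2 at {0↦0, 1↦2, 2↦1}  → |V|=3 |E|=3  E = 0-p->2 1-q->2 2-p->0
step 2: apply R1 at {0↦2, 1↦0, 2↦1}  → |V|=1 |E|=1  E = 0-q->0
halt: no rule applies after step 2

Answer: 2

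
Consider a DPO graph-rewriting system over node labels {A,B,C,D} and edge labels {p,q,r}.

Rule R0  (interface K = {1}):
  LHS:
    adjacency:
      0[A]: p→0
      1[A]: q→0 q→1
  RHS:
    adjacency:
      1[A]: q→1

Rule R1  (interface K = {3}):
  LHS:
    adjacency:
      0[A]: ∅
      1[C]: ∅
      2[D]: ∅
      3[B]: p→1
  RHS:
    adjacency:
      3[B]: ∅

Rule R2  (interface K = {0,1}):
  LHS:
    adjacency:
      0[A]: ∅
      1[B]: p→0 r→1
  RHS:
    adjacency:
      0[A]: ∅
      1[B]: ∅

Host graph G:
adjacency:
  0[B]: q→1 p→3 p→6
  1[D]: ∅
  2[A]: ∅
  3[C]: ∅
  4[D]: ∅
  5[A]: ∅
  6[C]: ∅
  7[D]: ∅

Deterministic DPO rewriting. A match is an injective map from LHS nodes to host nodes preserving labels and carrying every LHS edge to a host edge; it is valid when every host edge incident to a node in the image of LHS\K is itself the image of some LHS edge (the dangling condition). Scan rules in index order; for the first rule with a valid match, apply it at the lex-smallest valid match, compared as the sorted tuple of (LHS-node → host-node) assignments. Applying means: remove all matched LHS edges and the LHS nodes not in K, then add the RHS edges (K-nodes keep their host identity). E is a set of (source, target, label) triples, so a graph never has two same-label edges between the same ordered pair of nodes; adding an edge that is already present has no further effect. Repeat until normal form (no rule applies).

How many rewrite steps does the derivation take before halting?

Answer: 2

Rewrite trace:
[0] host  ⇒  8 nodes, 3 edges  {0-q->1 0-p->3 0-p->6}
[1] R1 @ {0↦2, 1↦3, 2↦4, 3↦0}  ⇒  5 nodes, 2 edges  {0-q->1 0-p->6}
[2] R1 @ {0↦5, 1↦6, 2↦7, 3↦0}  ⇒  2 nodes, 1 edges  {0-q->1}
halt: no rule applies after step 2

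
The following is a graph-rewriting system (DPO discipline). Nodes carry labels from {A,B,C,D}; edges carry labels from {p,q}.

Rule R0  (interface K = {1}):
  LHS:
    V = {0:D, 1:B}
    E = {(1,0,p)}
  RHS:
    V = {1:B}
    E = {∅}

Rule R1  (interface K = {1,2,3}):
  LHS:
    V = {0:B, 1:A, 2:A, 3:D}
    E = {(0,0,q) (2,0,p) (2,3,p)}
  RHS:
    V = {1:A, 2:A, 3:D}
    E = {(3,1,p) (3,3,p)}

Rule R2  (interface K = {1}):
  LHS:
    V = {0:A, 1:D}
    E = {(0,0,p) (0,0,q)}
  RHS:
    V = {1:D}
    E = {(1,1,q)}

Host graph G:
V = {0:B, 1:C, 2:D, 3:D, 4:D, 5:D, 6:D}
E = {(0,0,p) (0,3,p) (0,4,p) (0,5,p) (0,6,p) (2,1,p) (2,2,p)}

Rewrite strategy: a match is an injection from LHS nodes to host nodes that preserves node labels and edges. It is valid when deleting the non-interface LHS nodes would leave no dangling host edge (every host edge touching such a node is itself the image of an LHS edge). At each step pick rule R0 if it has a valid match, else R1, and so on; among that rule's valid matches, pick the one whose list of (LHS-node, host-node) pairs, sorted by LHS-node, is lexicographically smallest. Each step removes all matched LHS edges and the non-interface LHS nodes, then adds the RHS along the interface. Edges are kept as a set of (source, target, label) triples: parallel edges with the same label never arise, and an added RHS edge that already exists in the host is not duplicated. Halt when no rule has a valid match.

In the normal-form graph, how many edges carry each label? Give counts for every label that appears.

start.  V:7 E:7  edges: 0-p->0 0-p->3 0-p->4 0-p->5 0-p->6 2-p->1 2-p->2
1. fire R0 via {0↦3, 1↦0}  →  V:6 E:6  edges: 0-p->0 0-p->4 0-p->5 0-p->6 2-p->1 2-p->2
2. fire R0 via {0↦4, 1↦0}  →  V:5 E:5  edges: 0-p->0 0-p->5 0-p->6 2-p->1 2-p->2
3. fire R0 via {0↦5, 1↦0}  →  V:4 E:4  edges: 0-p->0 0-p->6 2-p->1 2-p->2
4. fire R0 via {0↦6, 1↦0}  →  V:3 E:3  edges: 0-p->0 2-p->1 2-p->2
final graph: no rule applies after step 4
NF edges: [(0, 0, 'p'), (2, 1, 'p'), (2, 2, 'p')]

Answer: p:3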